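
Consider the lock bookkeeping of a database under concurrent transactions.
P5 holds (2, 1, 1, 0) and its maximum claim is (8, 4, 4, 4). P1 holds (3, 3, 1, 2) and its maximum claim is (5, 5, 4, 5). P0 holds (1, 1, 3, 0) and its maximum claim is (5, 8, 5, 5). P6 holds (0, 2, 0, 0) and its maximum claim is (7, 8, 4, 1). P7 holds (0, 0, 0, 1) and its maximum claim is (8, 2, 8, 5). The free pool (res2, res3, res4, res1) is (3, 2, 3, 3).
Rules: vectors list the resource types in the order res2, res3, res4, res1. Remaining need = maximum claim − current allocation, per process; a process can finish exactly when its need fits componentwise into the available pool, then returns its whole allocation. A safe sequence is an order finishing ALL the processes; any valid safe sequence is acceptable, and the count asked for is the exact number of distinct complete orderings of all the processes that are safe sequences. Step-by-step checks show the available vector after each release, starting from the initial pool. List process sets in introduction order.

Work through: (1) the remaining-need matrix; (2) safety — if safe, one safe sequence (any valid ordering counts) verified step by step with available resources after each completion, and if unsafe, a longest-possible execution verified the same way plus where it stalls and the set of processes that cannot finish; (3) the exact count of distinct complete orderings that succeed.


(1) Remaining need (order res2, res3, res4, res1):
  P5: (6, 3, 3, 4)
  P1: (2, 2, 3, 3)
  P0: (4, 7, 2, 5)
  P6: (7, 6, 4, 1)
  P7: (8, 2, 8, 4)
(2) SAFE. One safe sequence: P1, P5, P6, P0, P7.
Key observation: at P1 the run first touches a limit — (2, 2, 3, 3) against (3, 2, 3, 3), exact on a resource it actually requests.
Step-by-step check:
  pool = (3, 2, 3, 3)
  run P1 (needs (2, 2, 3, 3), free (3, 2, 3, 3)); after release of (3, 3, 1, 2) the pool is (6, 5, 4, 5)
  run P5 (needs (6, 3, 3, 4), free (6, 5, 4, 5)); after release of (2, 1, 1, 0) the pool is (8, 6, 5, 5)
  run P6 (needs (7, 6, 4, 1), free (8, 6, 5, 5)); after release of (0, 2, 0, 0) the pool is (8, 8, 5, 5)
  run P0 (needs (4, 7, 2, 5), free (8, 8, 5, 5)); after release of (1, 1, 3, 0) the pool is (9, 9, 8, 5)
  run P7 (needs (8, 2, 8, 4), free (9, 9, 8, 5)); after release of (0, 0, 0, 1) the pool is (9, 9, 8, 6)
(3) Exactly 1 of the possible complete orderings is a safe sequence.


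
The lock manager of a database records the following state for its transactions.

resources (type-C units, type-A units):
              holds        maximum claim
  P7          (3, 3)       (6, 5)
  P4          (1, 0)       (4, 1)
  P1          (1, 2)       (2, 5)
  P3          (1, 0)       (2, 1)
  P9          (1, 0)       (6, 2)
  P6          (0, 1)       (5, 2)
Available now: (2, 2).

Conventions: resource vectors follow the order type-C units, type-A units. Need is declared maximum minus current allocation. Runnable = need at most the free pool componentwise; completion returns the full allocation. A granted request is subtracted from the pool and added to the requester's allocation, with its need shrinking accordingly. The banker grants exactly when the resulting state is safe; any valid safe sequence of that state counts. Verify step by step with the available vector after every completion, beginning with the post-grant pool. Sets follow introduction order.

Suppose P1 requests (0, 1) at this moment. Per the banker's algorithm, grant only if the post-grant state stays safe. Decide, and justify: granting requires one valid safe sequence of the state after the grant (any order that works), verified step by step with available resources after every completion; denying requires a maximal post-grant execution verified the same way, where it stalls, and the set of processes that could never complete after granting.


DENY — the pretend-granted state is unsafe.
Key observation: after P3, P4 the pool peaks at (4, 1), and each blocked process is short somewhere: P7 on type-A units; P1 on type-A units; P9 on type-C units, type-A units; P6 on type-C units.
After a pretend grant, a maximal execution: P3, P4 — then nothing else fits. Walking it through:
  pool = (2, 1)
  P3: need (1, 1) fits (2, 1); releases (1, 0), pool now (3, 1)
  P4: need (3, 1) fits (3, 1); releases (1, 0), pool now (4, 1)
  P7 still needs (3, 2) but only (4, 1) is free — short on type-A units
  P1 still needs (1, 2) but only (4, 1) is free — short on type-A units
  P9 still needs (5, 2) but only (4, 1) is free — short on type-C units and type-A units
  P6 still needs (5, 1) but only (4, 1) is free — short on type-C units
Had the request been granted, P7, P1, P9 and P6 could never finish.


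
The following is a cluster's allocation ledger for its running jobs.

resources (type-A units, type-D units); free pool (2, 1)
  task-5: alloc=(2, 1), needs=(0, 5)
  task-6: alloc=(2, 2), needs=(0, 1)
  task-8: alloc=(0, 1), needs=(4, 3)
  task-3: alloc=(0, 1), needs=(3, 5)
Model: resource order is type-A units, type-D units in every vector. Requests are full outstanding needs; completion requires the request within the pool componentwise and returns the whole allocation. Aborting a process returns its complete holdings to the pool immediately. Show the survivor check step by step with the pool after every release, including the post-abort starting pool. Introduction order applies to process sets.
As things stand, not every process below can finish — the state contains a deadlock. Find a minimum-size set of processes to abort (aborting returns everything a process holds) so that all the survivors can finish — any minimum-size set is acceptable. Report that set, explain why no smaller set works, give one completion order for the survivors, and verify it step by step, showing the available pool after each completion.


Minimum abort set: task-5.
Key observation: task-3 had no path to completion before; after the abort of task-5 ((2, 1) returned), step 3 is where it fits.
No smaller set exists: with zero aborts the deadlock remains.
One survivor order: task-6, task-8, task-3. Step-by-step check (post-abort pool first):
  pool = (4, 2)
  run task-6 (needs (0, 1), free (4, 2)); after release of (2, 2) the pool is (6, 4)
  run task-8 (needs (4, 3), free (6, 4)); after release of (0, 1) the pool is (6, 5)
  run task-3 (needs (3, 5), free (6, 5)); after release of (0, 1) the pool is (6, 6)


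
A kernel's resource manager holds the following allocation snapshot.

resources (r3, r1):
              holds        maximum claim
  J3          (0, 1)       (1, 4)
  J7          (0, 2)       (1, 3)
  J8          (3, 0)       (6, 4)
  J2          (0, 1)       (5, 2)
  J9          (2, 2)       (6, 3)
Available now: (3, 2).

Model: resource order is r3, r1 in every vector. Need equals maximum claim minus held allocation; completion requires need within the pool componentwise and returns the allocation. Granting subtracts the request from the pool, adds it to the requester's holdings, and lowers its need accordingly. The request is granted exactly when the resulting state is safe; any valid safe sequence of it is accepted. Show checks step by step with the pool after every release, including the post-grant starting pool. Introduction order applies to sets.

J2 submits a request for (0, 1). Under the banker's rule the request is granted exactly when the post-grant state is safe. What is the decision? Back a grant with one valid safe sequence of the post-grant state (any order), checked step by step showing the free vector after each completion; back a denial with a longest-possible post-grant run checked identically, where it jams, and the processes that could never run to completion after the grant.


GRANT. The post-grant state is safe; one safe sequence: J7, J3, J8, J9, J2.
Key observation: post-grant, (3, 1) remains, and an order beginning with J7 completes everyone.
Step-by-step check of the post-grant state:
  pool = (3, 1)
  run J7 (needs (1, 1), free (3, 1)); after release of (0, 2) the pool is (3, 3)
  run J3 (needs (1, 3), free (3, 3)); after release of (0, 1) the pool is (3, 4)
  run J8 (needs (3, 4), free (3, 4)); after release of (3, 0) the pool is (6, 4)
  run J9 (needs (4, 1), free (6, 4)); after release of (2, 2) the pool is (8, 6)
  run J2 (needs (5, 0), free (8, 6)); after release of (0, 2) the pool is (8, 8)


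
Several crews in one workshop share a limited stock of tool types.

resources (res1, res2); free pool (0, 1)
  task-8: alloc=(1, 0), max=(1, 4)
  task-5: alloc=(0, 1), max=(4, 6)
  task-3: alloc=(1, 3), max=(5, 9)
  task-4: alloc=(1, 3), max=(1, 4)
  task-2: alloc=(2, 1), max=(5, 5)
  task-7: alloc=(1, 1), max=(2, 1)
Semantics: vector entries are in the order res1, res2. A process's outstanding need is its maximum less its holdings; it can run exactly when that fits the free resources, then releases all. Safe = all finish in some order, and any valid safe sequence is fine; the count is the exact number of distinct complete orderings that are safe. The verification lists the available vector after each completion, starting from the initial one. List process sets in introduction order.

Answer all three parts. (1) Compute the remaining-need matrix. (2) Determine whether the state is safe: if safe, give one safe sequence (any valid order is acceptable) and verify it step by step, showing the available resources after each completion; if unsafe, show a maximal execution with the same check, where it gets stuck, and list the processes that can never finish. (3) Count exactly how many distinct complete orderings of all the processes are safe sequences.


(1) Outstanding need per process (order res1, res2):
  task-8: (0, 4)
  task-5: (4, 5)
  task-3: (4, 6)
  task-4: (0, 1)
  task-2: (3, 4)
  task-7: (1, 0)
(2) SAFE, for example via the order task-4, task-8, task-7, task-2, task-3, task-5.
Key observation: reading the order forward, task-4 is the first process whose need (0, 1) meets the free pool (0, 1) exactly on a resource it requests.
Check, step by step:
  pool = (0, 1)
  task-4: need (0, 1) fits (0, 1); releases (1, 3), pool now (1, 4)
  task-8: need (0, 4) fits (1, 4); releases (1, 0), pool now (2, 4)
  task-7: need (1, 0) fits (2, 4); releases (1, 1), pool now (3, 5)
  task-2: need (3, 4) fits (3, 5); releases (2, 1), pool now (5, 6)
  task-3: need (4, 6) fits (5, 6); releases (1, 3), pool now (6, 9)
  task-5: need (4, 5) fits (6, 9); releases (0, 1), pool now (6, 10)
(3) Precisely 4 of the possible complete orderings are safe sequences.


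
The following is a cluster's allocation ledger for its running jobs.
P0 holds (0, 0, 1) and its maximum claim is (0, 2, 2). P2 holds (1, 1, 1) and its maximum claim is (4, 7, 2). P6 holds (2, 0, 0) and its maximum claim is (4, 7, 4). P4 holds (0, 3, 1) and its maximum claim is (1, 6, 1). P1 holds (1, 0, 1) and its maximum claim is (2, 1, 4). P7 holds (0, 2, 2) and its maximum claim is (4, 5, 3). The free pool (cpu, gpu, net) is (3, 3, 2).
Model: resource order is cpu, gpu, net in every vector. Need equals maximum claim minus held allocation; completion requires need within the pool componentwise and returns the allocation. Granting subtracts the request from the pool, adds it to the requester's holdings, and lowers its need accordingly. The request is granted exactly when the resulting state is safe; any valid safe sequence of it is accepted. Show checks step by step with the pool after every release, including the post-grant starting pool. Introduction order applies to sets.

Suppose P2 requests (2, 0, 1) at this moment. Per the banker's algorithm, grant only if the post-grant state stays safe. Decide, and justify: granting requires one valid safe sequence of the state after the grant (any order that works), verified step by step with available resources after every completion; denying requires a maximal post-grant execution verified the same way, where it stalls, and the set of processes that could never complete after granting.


GRANT. The post-grant state is safe; one safe sequence: P4, P2, P6, P7, P0, P1.
Key observation: (1, 3, 1) free after granting still covers P4 first, and each release covers the next.
Verifying the post-grant state step by step:
  pool = (1, 3, 1)
  run P4 (needs (1, 3, 0), free (1, 3, 1)); after release of (0, 3, 1) the pool is (1, 6, 2)
  run P2 (needs (1, 6, 0), free (1, 6, 2)); after release of (3, 1, 2) the pool is (4, 7, 4)
  run P6 (needs (2, 7, 4), free (4, 7, 4)); after release of (2, 0, 0) the pool is (6, 7, 4)
  run P7 (needs (4, 3, 1), free (6, 7, 4)); after release of (0, 2, 2) the pool is (6, 9, 6)
  run P0 (needs (0, 2, 1), free (6, 9, 6)); after release of (0, 0, 1) the pool is (6, 9, 7)
  run P1 (needs (1, 1, 3), free (6, 9, 7)); after release of (1, 0, 1) the pool is (7, 9, 8)


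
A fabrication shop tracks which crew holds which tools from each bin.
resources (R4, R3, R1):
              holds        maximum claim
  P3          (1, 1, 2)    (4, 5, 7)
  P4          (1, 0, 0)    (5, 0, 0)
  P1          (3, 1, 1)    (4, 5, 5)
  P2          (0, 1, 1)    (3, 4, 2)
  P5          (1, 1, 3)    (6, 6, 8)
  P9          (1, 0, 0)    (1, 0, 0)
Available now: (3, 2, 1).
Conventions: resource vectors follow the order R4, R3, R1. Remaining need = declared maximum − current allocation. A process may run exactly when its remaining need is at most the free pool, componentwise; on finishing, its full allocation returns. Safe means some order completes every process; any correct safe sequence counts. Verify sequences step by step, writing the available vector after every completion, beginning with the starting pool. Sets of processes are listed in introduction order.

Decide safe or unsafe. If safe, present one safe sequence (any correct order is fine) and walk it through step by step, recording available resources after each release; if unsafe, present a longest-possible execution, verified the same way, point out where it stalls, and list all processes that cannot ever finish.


The state is UNSAFE.
Key observation: no order helps: past P9, P4, the free pool tops out at (5, 2, 1), below what each blocked process needs in R3.
Going as far as possible: P9, P4; after that, nothing fits. Verifying each step:
  pool = (3, 2, 1)
  run P9 (needs (0, 0, 0), free (3, 2, 1)); after release of (1, 0, 0) the pool is (4, 2, 1)
  run P4 (needs (4, 0, 0), free (4, 2, 1)); after release of (1, 0, 0) the pool is (5, 2, 1)
  P3 still needs (3, 4, 5) but only (5, 2, 1) is free — short on R3 and R1
  P1 still needs (1, 4, 4) but only (5, 2, 1) is free — short on R3 and R1
  P2 still needs (3, 3, 1) but only (5, 2, 1) is free — short on R3
  P5 still needs (5, 5, 5) but only (5, 2, 1) is free — short on R3 and R1
Processes that can never finish: P3, P1, P2 and P5.


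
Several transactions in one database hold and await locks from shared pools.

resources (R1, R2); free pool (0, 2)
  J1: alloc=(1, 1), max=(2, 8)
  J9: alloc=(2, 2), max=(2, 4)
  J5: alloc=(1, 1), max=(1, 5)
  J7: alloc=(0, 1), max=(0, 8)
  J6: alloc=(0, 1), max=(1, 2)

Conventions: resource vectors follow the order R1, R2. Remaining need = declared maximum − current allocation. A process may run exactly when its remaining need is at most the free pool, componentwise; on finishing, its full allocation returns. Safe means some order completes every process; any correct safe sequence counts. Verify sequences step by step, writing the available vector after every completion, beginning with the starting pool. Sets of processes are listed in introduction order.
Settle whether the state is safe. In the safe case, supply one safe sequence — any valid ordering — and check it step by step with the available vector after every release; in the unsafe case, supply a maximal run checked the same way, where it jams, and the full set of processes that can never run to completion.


UNSAFE — no complete ordering exists.
Key observation: even finishing J9, J6, J5 leaves just (3, 6) free — too little R2 for any of the remaining processes.
The run J9, J6, J5 cannot be extended any further. Verifying each step:
  pool = (0, 2)
  run J9 (needs (0, 2), free (0, 2)); after release of (2, 2) the pool is (2, 4)
  run J6 (needs (1, 1), free (2, 4)); after release of (0, 1) the pool is (2, 5)
  run J5 (needs (0, 4), free (2, 5)); after release of (1, 1) the pool is (3, 6)
  J1 cannot run: need (1, 7) vs free (3, 6) (insufficient R2)
  J7 cannot run: need (0, 7) vs free (3, 6) (insufficient R2)
Permanently blocked: J1 and J7.


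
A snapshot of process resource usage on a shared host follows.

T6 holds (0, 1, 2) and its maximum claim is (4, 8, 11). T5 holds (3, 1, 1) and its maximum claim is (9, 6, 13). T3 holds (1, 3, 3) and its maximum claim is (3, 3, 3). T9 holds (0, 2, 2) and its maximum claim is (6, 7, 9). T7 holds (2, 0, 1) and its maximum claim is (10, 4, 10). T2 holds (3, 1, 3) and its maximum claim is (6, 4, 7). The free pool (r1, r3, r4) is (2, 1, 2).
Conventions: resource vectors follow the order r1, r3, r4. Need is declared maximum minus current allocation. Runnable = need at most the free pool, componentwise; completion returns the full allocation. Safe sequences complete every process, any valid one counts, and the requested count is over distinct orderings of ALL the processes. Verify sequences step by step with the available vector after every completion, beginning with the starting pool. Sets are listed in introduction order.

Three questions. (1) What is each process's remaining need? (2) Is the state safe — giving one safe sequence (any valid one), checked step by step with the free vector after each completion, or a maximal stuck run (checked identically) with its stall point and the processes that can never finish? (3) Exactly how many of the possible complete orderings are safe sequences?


(1) Outstanding need per process (order r1, r3, r4):
  T6: (4, 7, 9)
  T5: (6, 5, 12)
  T3: (2, 0, 0)
  T9: (6, 5, 7)
  T7: (8, 4, 9)
  T2: (3, 3, 4)
(2) The state is SAFE; one workable sequence: T3, T2, T9, T6, T5, T7.
Key observation: reading the order forward, T3 is the first process whose need (2, 0, 0) meets the free pool (2, 1, 2) exactly on a resource it requests.
Step-by-step check:
  pool = (2, 1, 2)
  T3 needs (2, 0, 0) <= (2, 1, 2) -> finishes; pool += (1, 3, 3) = (3, 4, 5)
  T2 needs (3, 3, 4) <= (3, 4, 5) -> finishes; pool += (3, 1, 3) = (6, 5, 8)
  T9 needs (6, 5, 7) <= (6, 5, 8) -> finishes; pool += (0, 2, 2) = (6, 7, 10)
  T6 needs (4, 7, 9) <= (6, 7, 10) -> finishes; pool += (0, 1, 2) = (6, 8, 12)
  T5 needs (6, 5, 12) <= (6, 8, 12) -> finishes; pool += (3, 1, 1) = (9, 9, 13)
  T7 needs (8, 4, 9) <= (9, 9, 13) -> finishes; pool += (2, 0, 1) = (11, 9, 14)
(3) The exact count: 1 of the possible complete orderings is a safe sequence.


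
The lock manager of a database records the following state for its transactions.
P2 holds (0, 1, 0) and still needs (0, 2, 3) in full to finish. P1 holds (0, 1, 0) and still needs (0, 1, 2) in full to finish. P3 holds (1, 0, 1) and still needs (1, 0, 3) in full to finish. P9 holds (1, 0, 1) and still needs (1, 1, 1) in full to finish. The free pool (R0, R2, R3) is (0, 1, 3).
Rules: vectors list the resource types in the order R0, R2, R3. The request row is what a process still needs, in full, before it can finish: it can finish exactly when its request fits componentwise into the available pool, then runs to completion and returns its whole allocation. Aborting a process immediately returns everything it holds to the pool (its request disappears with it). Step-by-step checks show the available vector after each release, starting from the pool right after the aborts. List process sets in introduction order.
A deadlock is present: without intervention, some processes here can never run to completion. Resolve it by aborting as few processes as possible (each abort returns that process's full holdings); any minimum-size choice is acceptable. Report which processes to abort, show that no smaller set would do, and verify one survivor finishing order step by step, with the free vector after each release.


Minimum abort set: P3.
Key observation: P9 had no path to completion before; after the abort of P3 ((1, 0, 1) returned), step 2 is where it fits.
No smaller set exists: with zero aborts the deadlock remains.
One survivor order: P1, P9, P2. Step-by-step check (post-abort pool first):
  pool = (1, 1, 4)
  P1: need (0, 1, 2) fits (1, 1, 4); releases (0, 1, 0), pool now (1, 2, 4)
  P9: need (1, 1, 1) fits (1, 2, 4); releases (1, 0, 1), pool now (2, 2, 5)
  P2: need (0, 2, 3) fits (2, 2, 5); releases (0, 1, 0), pool now (2, 3, 5)


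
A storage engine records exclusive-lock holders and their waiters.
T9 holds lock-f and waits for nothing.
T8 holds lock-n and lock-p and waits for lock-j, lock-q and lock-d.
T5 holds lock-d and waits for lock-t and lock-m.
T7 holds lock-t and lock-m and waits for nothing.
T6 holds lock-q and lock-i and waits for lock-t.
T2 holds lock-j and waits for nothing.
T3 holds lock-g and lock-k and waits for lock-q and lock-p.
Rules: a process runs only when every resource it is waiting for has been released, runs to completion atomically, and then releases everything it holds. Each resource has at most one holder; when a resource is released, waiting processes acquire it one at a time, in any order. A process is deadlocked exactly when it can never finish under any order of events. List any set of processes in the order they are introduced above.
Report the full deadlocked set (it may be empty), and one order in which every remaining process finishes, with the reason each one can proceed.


No process is deadlocked.
Key observation: no waiting chain loops back on itself — every chain ends at a process that waits on nothing, so everyone eventually runs.
The rest can finish in the order T7, T9, T2, T5, T6, T8, T3.
Check, step by step:
  run T7 (it waits on nothing); releases lock-t and lock-m
  run T9 (it waits on nothing); releases lock-f
  run T2 (it waits on nothing); releases lock-j
  T5: everything it awaited (lock-t and lock-m) is free; runs, freeing lock-d
  T6: everything it awaited (lock-t) is free; runs, freeing lock-q and lock-i
  T8: everything it awaited (lock-j, lock-q and lock-d) is free; runs, freeing lock-n and lock-p
  T3: everything it awaited (lock-q and lock-p) is free; runs, freeing lock-g and lock-k


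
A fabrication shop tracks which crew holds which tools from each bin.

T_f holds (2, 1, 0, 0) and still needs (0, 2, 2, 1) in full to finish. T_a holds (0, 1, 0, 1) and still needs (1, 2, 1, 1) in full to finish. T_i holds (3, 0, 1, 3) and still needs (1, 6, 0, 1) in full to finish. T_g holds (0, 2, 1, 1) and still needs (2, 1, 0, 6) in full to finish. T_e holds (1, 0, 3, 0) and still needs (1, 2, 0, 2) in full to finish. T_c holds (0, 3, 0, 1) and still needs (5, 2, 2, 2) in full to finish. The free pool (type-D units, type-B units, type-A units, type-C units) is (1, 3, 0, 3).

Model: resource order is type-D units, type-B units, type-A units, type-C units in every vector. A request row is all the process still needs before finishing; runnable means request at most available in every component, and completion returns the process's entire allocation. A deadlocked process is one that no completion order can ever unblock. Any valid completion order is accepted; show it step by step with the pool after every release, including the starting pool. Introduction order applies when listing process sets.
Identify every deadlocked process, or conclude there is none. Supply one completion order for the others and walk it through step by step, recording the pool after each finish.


Deadlocked set: T_i, T_g and T_c.
Key observation: after T_e, T_a, T_f the pool peaks at (4, 5, 3, 4), and each blocked process is short somewhere: T_i on type-B units; T_g on type-C units; T_c on type-D units.
One completion order for the rest: T_e, T_a, T_f. Verifying each step:
  pool = (1, 3, 0, 3)
  T_e: need (1, 2, 0, 2) fits (1, 3, 0, 3); releases (1, 0, 3, 0), pool now (2, 3, 3, 3)
  T_a: need (1, 2, 1, 1) fits (2, 3, 3, 3); releases (0, 1, 0, 1), pool now (2, 4, 3, 4)
  T_f: need (0, 2, 2, 1) fits (2, 4, 3, 4); releases (2, 1, 0, 0), pool now (4, 5, 3, 4)
The blocked processes can never fit:
  blocked: T_i wants (1, 6, 0, 1), pool (4, 5, 3, 4) — not enough type-B units
  blocked: T_g wants (2, 1, 0, 6), pool (4, 5, 3, 4) — not enough type-C units
  blocked: T_c wants (5, 2, 2, 2), pool (4, 5, 3, 4) — not enough type-D units


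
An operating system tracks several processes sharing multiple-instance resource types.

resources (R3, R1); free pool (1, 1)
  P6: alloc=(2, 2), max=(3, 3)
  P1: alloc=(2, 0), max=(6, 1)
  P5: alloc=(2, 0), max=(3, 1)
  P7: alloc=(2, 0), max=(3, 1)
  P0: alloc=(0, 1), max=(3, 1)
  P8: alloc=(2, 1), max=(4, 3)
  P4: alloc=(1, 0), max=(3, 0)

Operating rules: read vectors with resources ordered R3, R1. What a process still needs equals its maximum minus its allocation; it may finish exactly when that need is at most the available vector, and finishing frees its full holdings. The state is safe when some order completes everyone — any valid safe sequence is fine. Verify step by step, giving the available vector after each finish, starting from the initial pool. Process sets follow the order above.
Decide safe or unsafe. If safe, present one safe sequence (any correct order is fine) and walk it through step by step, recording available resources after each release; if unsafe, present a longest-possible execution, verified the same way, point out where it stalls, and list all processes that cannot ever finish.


SAFE. One safe sequence: P7, P5, P1, P0, P4, P8, P6.
Key observation: the order's first zero-slack moment is P7 ((1, 1) needed, (1, 1) free — a requested resource with nothing to spare).
Verifying each step:
  pool = (1, 1)
  run P7 (needs (1, 1), free (1, 1)); after release of (2, 0) the pool is (3, 1)
  run P5 (needs (1, 1), free (3, 1)); after release of (2, 0) the pool is (5, 1)
  run P1 (needs (4, 1), free (5, 1)); after release of (2, 0) the pool is (7, 1)
  run P0 (needs (3, 0), free (7, 1)); after release of (0, 1) the pool is (7, 2)
  run P4 (needs (2, 0), free (7, 2)); after release of (1, 0) the pool is (8, 2)
  run P8 (needs (2, 2), free (8, 2)); after release of (2, 1) the pool is (10, 3)
  run P6 (needs (1, 1), free (10, 3)); after release of (2, 2) the pool is (12, 5)


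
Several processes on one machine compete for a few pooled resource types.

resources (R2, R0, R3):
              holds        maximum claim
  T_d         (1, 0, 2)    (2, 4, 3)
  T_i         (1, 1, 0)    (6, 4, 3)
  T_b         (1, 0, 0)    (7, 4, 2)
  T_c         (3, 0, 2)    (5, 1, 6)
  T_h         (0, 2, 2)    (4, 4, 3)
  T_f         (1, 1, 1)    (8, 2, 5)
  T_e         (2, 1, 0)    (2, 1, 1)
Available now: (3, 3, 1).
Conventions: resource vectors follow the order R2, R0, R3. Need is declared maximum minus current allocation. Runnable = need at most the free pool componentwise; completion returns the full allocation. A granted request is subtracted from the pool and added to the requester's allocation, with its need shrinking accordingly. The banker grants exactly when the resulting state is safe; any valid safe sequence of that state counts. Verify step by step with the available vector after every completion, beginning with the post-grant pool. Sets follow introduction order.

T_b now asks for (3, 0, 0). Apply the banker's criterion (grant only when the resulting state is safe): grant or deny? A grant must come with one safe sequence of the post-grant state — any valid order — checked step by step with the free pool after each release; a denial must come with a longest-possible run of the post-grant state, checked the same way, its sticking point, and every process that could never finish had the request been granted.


GRANT. The post-grant state is safe; one safe sequence: T_e, T_d, T_b, T_i, T_h, T_c, T_f.
Key observation: post-grant, (0, 3, 1) remains, and an order beginning with T_e completes everyone.
Check on the post-grant state, step by step:
  pool = (0, 3, 1)
  T_e needs (0, 0, 1) <= (0, 3, 1) -> finishes; pool += (2, 1, 0) = (2, 4, 1)
  T_d needs (1, 4, 1) <= (2, 4, 1) -> finishes; pool += (1, 0, 2) = (3, 4, 3)
  T_b needs (3, 4, 2) <= (3, 4, 3) -> finishes; pool += (4, 0, 0) = (7, 4, 3)
  T_i needs (5, 3, 3) <= (7, 4, 3) -> finishes; pool += (1, 1, 0) = (8, 5, 3)
  T_h needs (4, 2, 1) <= (8, 5, 3) -> finishes; pool += (0, 2, 2) = (8, 7, 5)
  T_c needs (2, 1, 4) <= (8, 7, 5) -> finishes; pool += (3, 0, 2) = (11, 7, 7)
  T_f needs (7, 1, 4) <= (11, 7, 7) -> finishes; pool += (1, 1, 1) = (12, 8, 8)


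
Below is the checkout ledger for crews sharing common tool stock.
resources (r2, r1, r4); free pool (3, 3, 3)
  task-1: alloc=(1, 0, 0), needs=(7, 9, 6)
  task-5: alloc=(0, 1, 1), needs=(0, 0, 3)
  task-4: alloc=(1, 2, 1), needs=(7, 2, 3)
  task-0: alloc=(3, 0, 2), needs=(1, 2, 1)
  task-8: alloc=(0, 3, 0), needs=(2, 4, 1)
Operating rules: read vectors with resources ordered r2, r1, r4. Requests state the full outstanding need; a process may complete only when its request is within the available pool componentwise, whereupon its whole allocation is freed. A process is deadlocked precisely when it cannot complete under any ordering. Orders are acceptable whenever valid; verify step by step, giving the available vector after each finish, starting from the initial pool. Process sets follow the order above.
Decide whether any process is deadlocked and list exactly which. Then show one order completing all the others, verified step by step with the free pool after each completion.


Deadlocked set: task-1 and task-4.
Key observation: once task-5, task-8, task-0 finish, the pool peaks at (6, 7, 6) — and every remaining process still needs more r2 than that.
A valid finishing order for the others: task-5, task-8, task-0. Check, step by step:
  pool = (3, 3, 3)
  run task-5 (needs (0, 0, 3), free (3, 3, 3)); after release of (0, 1, 1) the pool is (3, 4, 4)
  run task-8 (needs (2, 4, 1), free (3, 4, 4)); after release of (0, 3, 0) the pool is (3, 7, 4)
  run task-0 (needs (1, 2, 1), free (3, 7, 4)); after release of (3, 0, 2) the pool is (6, 7, 6)
The blocked processes can never fit:
  blocked: task-1 wants (7, 9, 6), pool (6, 7, 6) — not enough r2 and r1
  blocked: task-4 wants (7, 2, 3), pool (6, 7, 6) — not enough r2


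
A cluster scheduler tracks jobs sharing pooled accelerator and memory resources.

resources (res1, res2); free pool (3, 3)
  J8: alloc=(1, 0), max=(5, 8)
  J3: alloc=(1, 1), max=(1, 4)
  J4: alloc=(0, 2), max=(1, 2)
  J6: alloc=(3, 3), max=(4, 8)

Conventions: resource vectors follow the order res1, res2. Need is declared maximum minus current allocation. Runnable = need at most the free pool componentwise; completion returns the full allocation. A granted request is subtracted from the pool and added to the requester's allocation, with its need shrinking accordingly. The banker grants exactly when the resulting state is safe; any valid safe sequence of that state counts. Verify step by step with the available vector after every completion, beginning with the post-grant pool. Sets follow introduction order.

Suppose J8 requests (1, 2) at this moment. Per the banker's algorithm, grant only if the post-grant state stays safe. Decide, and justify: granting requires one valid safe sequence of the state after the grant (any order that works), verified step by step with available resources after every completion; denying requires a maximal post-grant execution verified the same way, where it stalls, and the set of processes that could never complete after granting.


DENY — the pretend-granted state is unsafe.
Key observation: the wall is res2: completing J4, J3 brings the pool only to (3, 4), and all the rest need more.
After a pretend grant, a maximal execution: J4, J3 — then nothing else fits. Verifying each step:
  pool = (2, 1)
  J4 needs (1, 0) <= (2, 1) -> finishes; pool += (0, 2) = (2, 3)
  J3 needs (0, 3) <= (2, 3) -> finishes; pool += (1, 1) = (3, 4)
  blocked: J8 wants (3, 6), pool (3, 4) — not enough res2
  blocked: J6 wants (1, 5), pool (3, 4) — not enough res2
Post-grant, the permanently blocked set is J8 and J6.


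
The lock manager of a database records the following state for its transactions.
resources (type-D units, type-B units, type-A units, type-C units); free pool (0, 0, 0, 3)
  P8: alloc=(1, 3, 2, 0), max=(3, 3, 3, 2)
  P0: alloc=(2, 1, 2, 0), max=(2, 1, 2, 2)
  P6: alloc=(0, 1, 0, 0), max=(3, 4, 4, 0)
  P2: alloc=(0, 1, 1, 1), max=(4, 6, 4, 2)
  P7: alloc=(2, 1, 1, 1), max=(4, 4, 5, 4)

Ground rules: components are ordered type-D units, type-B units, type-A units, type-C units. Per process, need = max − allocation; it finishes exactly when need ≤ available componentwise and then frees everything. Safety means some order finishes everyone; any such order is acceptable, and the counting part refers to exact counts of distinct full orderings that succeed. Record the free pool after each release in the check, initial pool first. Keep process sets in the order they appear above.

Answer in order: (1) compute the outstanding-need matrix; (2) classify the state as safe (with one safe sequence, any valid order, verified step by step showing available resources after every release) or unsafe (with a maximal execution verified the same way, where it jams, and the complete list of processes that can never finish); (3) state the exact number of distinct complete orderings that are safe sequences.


(1) Need matrix, components ordered type-D units, type-B units, type-A units, type-C units:
  P8: (2, 0, 1, 2)
  P0: (0, 0, 0, 2)
  P6: (3, 3, 4, 0)
  P2: (4, 5, 3, 1)
  P7: (2, 3, 4, 3)
(2) SAFE — a valid safe sequence is P0, P8, P7, P2, P6.
Key observation: P8 marks the first exact bind of the order: its need (2, 0, 1, 2) fits the free (2, 1, 2, 3) with zero slack on a requested resource.
Verifying each step:
  pool = (0, 0, 0, 3)
  P0 needs (0, 0, 0, 2) <= (0, 0, 0, 3) -> finishes; pool += (2, 1, 2, 0) = (2, 1, 2, 3)
  P8 needs (2, 0, 1, 2) <= (2, 1, 2, 3) -> finishes; pool += (1, 3, 2, 0) = (3, 4, 4, 3)
  P7 needs (2, 3, 4, 3) <= (3, 4, 4, 3) -> finishes; pool += (2, 1, 1, 1) = (5, 5, 5, 4)
  P2 needs (4, 5, 3, 1) <= (5, 5, 5, 4) -> finishes; pool += (0, 1, 1, 1) = (5, 6, 6, 5)
  P6 needs (3, 3, 4, 0) <= (5, 6, 6, 5) -> finishes; pool += (0, 1, 0, 0) = (5, 7, 6, 5)
(3) Exactly 3 of the possible complete orderings are safe sequences.


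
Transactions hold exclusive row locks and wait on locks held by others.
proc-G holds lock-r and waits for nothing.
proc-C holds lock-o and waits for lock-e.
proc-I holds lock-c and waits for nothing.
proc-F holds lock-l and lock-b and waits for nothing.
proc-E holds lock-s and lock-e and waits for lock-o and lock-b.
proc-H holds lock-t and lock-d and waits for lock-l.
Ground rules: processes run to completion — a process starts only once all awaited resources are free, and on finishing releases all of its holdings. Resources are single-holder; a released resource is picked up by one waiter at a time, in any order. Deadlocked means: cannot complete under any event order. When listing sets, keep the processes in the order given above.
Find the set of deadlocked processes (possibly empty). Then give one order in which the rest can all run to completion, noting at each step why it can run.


Deadlocked: proc-C and proc-E.
Key observation: the wait chain closes on itself along proc-C -> proc-E -> proc-C; no other process is dragged down with it.
One completion order for the rest: proc-F, proc-G, proc-I, proc-H.
Walking it through:
  run proc-F (it waits on nothing); releases lock-l and lock-b
  run proc-G (it waits on nothing); releases lock-r
  run proc-I (it waits on nothing); releases lock-c
  proc-H waits on lock-l — all released -> runs and releases lock-t and lock-d


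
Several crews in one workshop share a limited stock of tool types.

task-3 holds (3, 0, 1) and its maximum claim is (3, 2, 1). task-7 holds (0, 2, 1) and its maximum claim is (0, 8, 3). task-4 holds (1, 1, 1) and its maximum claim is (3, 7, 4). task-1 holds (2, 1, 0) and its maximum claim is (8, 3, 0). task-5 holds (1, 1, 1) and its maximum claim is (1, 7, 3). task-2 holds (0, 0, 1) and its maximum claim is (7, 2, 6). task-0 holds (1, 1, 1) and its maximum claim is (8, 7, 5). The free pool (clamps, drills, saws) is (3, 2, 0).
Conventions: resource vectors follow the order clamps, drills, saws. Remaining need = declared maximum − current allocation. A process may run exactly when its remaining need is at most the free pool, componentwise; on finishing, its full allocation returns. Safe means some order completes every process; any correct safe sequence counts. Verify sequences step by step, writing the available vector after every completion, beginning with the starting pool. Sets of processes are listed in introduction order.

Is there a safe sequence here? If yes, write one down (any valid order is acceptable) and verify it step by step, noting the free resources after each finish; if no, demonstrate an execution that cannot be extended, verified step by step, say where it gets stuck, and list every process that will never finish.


UNSAFE — no complete ordering exists.
Key observation: even finishing task-3, task-1 leaves just (8, 3, 1) free — too little saws for any of the remaining processes.
The run task-3, task-1 cannot be extended any further. Walking it through:
  pool = (3, 2, 0)
  run task-3 (needs (0, 2, 0), free (3, 2, 0)); after release of (3, 0, 1) the pool is (6, 2, 1)
  run task-1 (needs (6, 2, 0), free (6, 2, 1)); after release of (2, 1, 0) the pool is (8, 3, 1)
  blocked: task-7 wants (0, 6, 2), pool (8, 3, 1) — not enough drills and saws
  blocked: task-4 wants (2, 6, 3), pool (8, 3, 1) — not enough drills and saws
  blocked: task-5 wants (0, 6, 2), pool (8, 3, 1) — not enough drills and saws
  blocked: task-2 wants (7, 2, 5), pool (8, 3, 1) — not enough saws
  blocked: task-0 wants (7, 6, 4), pool (8, 3, 1) — not enough drills and saws
Never able to finish: task-7, task-4, task-5, task-2 and task-0.


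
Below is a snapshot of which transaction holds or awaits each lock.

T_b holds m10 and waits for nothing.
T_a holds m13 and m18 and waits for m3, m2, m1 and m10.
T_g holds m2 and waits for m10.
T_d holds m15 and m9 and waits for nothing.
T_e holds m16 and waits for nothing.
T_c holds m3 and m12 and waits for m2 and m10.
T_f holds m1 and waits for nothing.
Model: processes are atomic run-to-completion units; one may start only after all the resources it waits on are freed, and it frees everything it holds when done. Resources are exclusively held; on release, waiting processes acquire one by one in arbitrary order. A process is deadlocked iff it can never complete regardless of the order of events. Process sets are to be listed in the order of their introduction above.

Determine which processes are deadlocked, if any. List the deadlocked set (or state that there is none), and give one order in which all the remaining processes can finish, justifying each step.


The deadlocked set is empty.
Key observation: the wait graph is acyclic; completion cascades from the unblocked processes through everyone else.
One completion order for the rest: T_b, T_g, T_e, T_c, T_f, T_d, T_a.
Check, step by step:
  T_b waits on nothing -> runs at once and releases m10
  run T_g (all its waits — m10 — are resolved); releases m2
  T_e waits on nothing -> runs at once and releases m16
  run T_c (all its waits — m2 and m10 — are resolved); releases m3 and m12
  T_f waits on nothing -> runs at once and releases m1
  T_d waits on nothing -> runs at once and releases m15 and m9
  run T_a (all its waits — m3, m2, m1 and m10 — are resolved); releases m13 and m18


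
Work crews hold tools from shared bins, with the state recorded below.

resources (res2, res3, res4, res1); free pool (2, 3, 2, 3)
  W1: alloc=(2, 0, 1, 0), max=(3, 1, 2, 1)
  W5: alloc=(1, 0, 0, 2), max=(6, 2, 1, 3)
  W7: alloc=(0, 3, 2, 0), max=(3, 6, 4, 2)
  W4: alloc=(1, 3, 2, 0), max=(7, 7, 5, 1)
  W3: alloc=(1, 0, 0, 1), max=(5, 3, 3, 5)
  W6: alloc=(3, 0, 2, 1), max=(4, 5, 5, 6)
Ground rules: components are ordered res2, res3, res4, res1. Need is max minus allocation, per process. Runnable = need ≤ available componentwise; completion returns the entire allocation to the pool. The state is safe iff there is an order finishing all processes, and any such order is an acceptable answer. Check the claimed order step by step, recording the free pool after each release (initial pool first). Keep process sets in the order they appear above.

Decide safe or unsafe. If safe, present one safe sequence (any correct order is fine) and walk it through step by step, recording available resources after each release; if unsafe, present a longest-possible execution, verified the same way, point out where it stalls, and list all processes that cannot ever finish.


UNSAFE.
Key observation: after W1, W7 the pool peaks at (4, 6, 5, 3), and each blocked process is short somewhere: W5 on res2; W4 on res2; W3 on res1; W6 on res1.
A maximal execution: W1, W7 — then nothing else fits. Walking it through:
  pool = (2, 3, 2, 3)
  run W1 (needs (1, 1, 1, 1), free (2, 3, 2, 3)); after release of (2, 0, 1, 0) the pool is (4, 3, 3, 3)
  run W7 (needs (3, 3, 2, 2), free (4, 3, 3, 3)); after release of (0, 3, 2, 0) the pool is (4, 6, 5, 3)
  W5 still needs (5, 2, 1, 1) but only (4, 6, 5, 3) is free — short on res2
  W4 still needs (6, 4, 3, 1) but only (4, 6, 5, 3) is free — short on res2
  W3 still needs (4, 3, 3, 4) but only (4, 6, 5, 3) is free — short on res1
  W6 still needs (1, 5, 3, 5) but only (4, 6, 5, 3) is free — short on res1
Permanently blocked: W5, W4, W3 and W6.
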